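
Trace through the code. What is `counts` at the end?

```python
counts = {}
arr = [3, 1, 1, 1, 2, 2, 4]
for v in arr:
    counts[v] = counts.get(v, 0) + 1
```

Let's trace through this code step by step.

Initialize: counts = {}
Initialize: arr = [3, 1, 1, 1, 2, 2, 4]
Entering loop: for v in arr:

After execution: counts = {3: 1, 1: 3, 2: 2, 4: 1}
{3: 1, 1: 3, 2: 2, 4: 1}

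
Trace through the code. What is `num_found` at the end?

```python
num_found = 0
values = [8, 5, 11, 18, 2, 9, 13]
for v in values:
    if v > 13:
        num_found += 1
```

Let's trace through this code step by step.

Initialize: num_found = 0
Initialize: values = [8, 5, 11, 18, 2, 9, 13]
Entering loop: for v in values:

After execution: num_found = 1
1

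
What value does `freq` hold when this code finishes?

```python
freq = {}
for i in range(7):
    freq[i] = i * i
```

Let's trace through this code step by step.

Initialize: freq = {}
Entering loop: for i in range(7):

After execution: freq = {0: 0, 1: 1, 2: 4, 3: 9, 4: 16, 5: 25, 6: 36}
{0: 0, 1: 1, 2: 4, 3: 9, 4: 16, 5: 25, 6: 36}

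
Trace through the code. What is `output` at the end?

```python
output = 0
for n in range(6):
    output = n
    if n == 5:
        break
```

Let's trace through this code step by step.

Initialize: output = 0
Entering loop: for n in range(6):

After execution: output = 5
5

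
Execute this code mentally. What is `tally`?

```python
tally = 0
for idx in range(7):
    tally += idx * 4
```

Let's trace through this code step by step.

Initialize: tally = 0
Entering loop: for idx in range(7):

After execution: tally = 84
84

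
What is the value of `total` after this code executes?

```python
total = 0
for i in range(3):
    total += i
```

Let's trace through this code step by step.

Initialize: total = 0
Entering loop: for i in range(3):

After execution: total = 3
3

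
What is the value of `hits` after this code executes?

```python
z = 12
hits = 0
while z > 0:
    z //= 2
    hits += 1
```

Let's trace through this code step by step.

Initialize: z = 12
Initialize: hits = 0
Entering loop: while z > 0:

After execution: hits = 4
4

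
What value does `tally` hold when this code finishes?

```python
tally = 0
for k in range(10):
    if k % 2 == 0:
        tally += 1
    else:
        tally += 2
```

Let's trace through this code step by step.

Initialize: tally = 0
Entering loop: for k in range(10):

After execution: tally = 15
15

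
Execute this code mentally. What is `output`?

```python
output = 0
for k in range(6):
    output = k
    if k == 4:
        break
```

Let's trace through this code step by step.

Initialize: output = 0
Entering loop: for k in range(6):

After execution: output = 4
4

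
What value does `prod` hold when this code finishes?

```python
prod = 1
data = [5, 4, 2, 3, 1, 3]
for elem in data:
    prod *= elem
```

Let's trace through this code step by step.

Initialize: prod = 1
Initialize: data = [5, 4, 2, 3, 1, 3]
Entering loop: for elem in data:

After execution: prod = 360
360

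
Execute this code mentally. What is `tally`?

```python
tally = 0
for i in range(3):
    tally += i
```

Let's trace through this code step by step.

Initialize: tally = 0
Entering loop: for i in range(3):

After execution: tally = 3
3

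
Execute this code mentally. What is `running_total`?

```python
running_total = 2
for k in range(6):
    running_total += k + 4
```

Let's trace through this code step by step.

Initialize: running_total = 2
Entering loop: for k in range(6):

After execution: running_total = 41
41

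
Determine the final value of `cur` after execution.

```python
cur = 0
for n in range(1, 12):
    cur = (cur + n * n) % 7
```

Let's trace through this code step by step.

Initialize: cur = 0
Entering loop: for n in range(1, 12):

After execution: cur = 2
2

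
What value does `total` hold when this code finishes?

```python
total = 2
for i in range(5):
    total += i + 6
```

Let's trace through this code step by step.

Initialize: total = 2
Entering loop: for i in range(5):

After execution: total = 42
42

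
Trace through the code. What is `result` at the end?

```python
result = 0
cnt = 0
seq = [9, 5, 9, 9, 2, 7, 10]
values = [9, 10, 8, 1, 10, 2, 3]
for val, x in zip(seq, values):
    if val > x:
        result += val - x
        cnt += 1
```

Let's trace through this code step by step.

Initialize: result = 0
Initialize: cnt = 0
Initialize: seq = [9, 5, 9, 9, 2, 7, 10]
Initialize: values = [9, 10, 8, 1, 10, 2, 3]
Entering loop: for val, x in zip(seq, values):

After execution: result = 21
21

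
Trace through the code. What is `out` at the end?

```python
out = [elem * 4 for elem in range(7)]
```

Let's trace through this code step by step.

Initialize: out = [elem * 4 for elem in range(7)]

After execution: out = [0, 4, 8, 12, 16, 20, 24]
[0, 4, 8, 12, 16, 20, 24]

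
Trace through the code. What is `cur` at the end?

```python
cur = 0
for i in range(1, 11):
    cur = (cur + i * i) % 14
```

Let's trace through this code step by step.

Initialize: cur = 0
Entering loop: for i in range(1, 11):

After execution: cur = 7
7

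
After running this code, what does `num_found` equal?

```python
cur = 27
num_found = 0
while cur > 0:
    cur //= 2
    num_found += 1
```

Let's trace through this code step by step.

Initialize: cur = 27
Initialize: num_found = 0
Entering loop: while cur > 0:

After execution: num_found = 5
5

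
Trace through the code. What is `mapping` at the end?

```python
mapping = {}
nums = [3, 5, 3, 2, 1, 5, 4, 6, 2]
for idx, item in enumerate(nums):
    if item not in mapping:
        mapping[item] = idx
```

Let's trace through this code step by step.

Initialize: mapping = {}
Initialize: nums = [3, 5, 3, 2, 1, 5, 4, 6, 2]
Entering loop: for idx, item in enumerate(nums):

After execution: mapping = {3: 0, 5: 1, 2: 3, 1: 4, 4: 6, 6: 7}
{3: 0, 5: 1, 2: 3, 1: 4, 4: 6, 6: 7}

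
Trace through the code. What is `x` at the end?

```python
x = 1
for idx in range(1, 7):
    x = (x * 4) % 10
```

Let's trace through this code step by step.

Initialize: x = 1
Entering loop: for idx in range(1, 7):

After execution: x = 6
6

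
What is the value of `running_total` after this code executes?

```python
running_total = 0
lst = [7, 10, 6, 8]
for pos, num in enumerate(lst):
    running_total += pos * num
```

Let's trace through this code step by step.

Initialize: running_total = 0
Initialize: lst = [7, 10, 6, 8]
Entering loop: for pos, num in enumerate(lst):

After execution: running_total = 46
46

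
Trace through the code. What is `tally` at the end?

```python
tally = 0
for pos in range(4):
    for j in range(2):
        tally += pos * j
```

Let's trace through this code step by step.

Initialize: tally = 0
Entering loop: for pos in range(4):

After execution: tally = 6
6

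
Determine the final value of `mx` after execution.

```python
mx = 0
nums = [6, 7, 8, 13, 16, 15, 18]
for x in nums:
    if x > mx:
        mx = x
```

Let's trace through this code step by step.

Initialize: mx = 0
Initialize: nums = [6, 7, 8, 13, 16, 15, 18]
Entering loop: for x in nums:

After execution: mx = 18
18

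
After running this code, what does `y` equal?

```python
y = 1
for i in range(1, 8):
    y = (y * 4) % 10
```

Let's trace through this code step by step.

Initialize: y = 1
Entering loop: for i in range(1, 8):

After execution: y = 4
4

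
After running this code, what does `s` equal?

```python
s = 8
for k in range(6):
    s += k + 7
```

Let's trace through this code step by step.

Initialize: s = 8
Entering loop: for k in range(6):

After execution: s = 65
65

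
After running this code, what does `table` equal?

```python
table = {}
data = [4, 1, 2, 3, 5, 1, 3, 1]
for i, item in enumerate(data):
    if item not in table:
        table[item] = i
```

Let's trace through this code step by step.

Initialize: table = {}
Initialize: data = [4, 1, 2, 3, 5, 1, 3, 1]
Entering loop: for i, item in enumerate(data):

After execution: table = {4: 0, 1: 1, 2: 2, 3: 3, 5: 4}
{4: 0, 1: 1, 2: 2, 3: 3, 5: 4}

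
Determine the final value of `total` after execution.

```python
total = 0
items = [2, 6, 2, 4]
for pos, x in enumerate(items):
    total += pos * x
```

Let's trace through this code step by step.

Initialize: total = 0
Initialize: items = [2, 6, 2, 4]
Entering loop: for pos, x in enumerate(items):

After execution: total = 22
22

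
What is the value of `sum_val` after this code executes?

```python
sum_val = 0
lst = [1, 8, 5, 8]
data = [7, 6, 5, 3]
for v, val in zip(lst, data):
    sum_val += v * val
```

Let's trace through this code step by step.

Initialize: sum_val = 0
Initialize: lst = [1, 8, 5, 8]
Initialize: data = [7, 6, 5, 3]
Entering loop: for v, val in zip(lst, data):

After execution: sum_val = 104
104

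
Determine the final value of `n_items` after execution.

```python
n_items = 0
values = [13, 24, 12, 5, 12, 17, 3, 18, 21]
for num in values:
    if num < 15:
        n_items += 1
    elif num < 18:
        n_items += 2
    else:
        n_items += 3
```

Let's trace through this code step by step.

Initialize: n_items = 0
Initialize: values = [13, 24, 12, 5, 12, 17, 3, 18, 21]
Entering loop: for num in values:

After execution: n_items = 16
16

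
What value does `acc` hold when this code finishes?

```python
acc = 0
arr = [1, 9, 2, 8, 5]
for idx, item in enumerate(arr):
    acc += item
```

Let's trace through this code step by step.

Initialize: acc = 0
Initialize: arr = [1, 9, 2, 8, 5]
Entering loop: for idx, item in enumerate(arr):

After execution: acc = 25
25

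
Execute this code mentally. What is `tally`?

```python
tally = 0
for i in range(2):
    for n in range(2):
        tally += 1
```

Let's trace through this code step by step.

Initialize: tally = 0
Entering loop: for i in range(2):

After execution: tally = 4
4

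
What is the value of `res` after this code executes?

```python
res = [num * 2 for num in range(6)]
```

Let's trace through this code step by step.

Initialize: res = [num * 2 for num in range(6)]

After execution: res = [0, 2, 4, 6, 8, 10]
[0, 2, 4, 6, 8, 10]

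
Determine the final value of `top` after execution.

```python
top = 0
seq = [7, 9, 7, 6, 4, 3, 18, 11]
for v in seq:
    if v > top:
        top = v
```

Let's trace through this code step by step.

Initialize: top = 0
Initialize: seq = [7, 9, 7, 6, 4, 3, 18, 11]
Entering loop: for v in seq:

After execution: top = 18
18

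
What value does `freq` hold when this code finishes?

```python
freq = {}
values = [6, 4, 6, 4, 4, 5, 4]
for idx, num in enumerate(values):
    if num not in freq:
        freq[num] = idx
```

Let's trace through this code step by step.

Initialize: freq = {}
Initialize: values = [6, 4, 6, 4, 4, 5, 4]
Entering loop: for idx, num in enumerate(values):

After execution: freq = {6: 0, 4: 1, 5: 5}
{6: 0, 4: 1, 5: 5}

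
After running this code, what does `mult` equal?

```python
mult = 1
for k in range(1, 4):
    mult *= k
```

Let's trace through this code step by step.

Initialize: mult = 1
Entering loop: for k in range(1, 4):

After execution: mult = 6
6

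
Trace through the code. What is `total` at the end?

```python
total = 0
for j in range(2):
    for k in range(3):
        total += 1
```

Let's trace through this code step by step.

Initialize: total = 0
Entering loop: for j in range(2):

After execution: total = 6
6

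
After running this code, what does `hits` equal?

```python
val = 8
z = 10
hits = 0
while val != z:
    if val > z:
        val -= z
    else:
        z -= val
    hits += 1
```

Let's trace through this code step by step.

Initialize: val = 8
Initialize: z = 10
Initialize: hits = 0
Entering loop: while val != z:

After execution: hits = 4
4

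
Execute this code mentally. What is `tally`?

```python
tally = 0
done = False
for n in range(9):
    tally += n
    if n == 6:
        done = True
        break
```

Let's trace through this code step by step.

Initialize: tally = 0
Initialize: done = False
Entering loop: for n in range(9):

After execution: tally = 21
21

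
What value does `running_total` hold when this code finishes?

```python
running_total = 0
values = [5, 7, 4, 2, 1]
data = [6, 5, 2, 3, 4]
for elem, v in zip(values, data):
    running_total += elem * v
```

Let's trace through this code step by step.

Initialize: running_total = 0
Initialize: values = [5, 7, 4, 2, 1]
Initialize: data = [6, 5, 2, 3, 4]
Entering loop: for elem, v in zip(values, data):

After execution: running_total = 83
83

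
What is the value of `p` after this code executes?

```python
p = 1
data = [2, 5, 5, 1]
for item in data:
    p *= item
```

Let's trace through this code step by step.

Initialize: p = 1
Initialize: data = [2, 5, 5, 1]
Entering loop: for item in data:

After execution: p = 50
50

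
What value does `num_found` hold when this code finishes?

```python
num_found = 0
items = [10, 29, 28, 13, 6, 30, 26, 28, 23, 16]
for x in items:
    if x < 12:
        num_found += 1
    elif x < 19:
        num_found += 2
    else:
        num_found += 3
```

Let's trace through this code step by step.

Initialize: num_found = 0
Initialize: items = [10, 29, 28, 13, 6, 30, 26, 28, 23, 16]
Entering loop: for x in items:

After execution: num_found = 24
24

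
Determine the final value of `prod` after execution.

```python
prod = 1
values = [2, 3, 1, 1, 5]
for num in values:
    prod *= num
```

Let's trace through this code step by step.

Initialize: prod = 1
Initialize: values = [2, 3, 1, 1, 5]
Entering loop: for num in values:

After execution: prod = 30
30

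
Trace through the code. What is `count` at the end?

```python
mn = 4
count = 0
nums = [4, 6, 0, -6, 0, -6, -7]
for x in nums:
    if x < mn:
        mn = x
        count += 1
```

Let's trace through this code step by step.

Initialize: mn = 4
Initialize: count = 0
Initialize: nums = [4, 6, 0, -6, 0, -6, -7]
Entering loop: for x in nums:

After execution: count = 3
3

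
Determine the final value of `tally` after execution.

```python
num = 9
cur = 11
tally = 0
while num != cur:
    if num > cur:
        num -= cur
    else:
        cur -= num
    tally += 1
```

Let's trace through this code step by step.

Initialize: num = 9
Initialize: cur = 11
Initialize: tally = 0
Entering loop: while num != cur:

After execution: tally = 6
6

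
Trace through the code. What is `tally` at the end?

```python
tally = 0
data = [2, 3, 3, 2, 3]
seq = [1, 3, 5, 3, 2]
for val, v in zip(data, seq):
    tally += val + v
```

Let's trace through this code step by step.

Initialize: tally = 0
Initialize: data = [2, 3, 3, 2, 3]
Initialize: seq = [1, 3, 5, 3, 2]
Entering loop: for val, v in zip(data, seq):

After execution: tally = 27
27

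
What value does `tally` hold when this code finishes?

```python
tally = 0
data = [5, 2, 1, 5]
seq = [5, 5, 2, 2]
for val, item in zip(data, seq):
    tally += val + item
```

Let's trace through this code step by step.

Initialize: tally = 0
Initialize: data = [5, 2, 1, 5]
Initialize: seq = [5, 5, 2, 2]
Entering loop: for val, item in zip(data, seq):

After execution: tally = 27
27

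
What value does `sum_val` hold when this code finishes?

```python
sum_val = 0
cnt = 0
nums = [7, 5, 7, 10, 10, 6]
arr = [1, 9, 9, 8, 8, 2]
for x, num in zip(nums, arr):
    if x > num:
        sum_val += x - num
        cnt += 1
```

Let's trace through this code step by step.

Initialize: sum_val = 0
Initialize: cnt = 0
Initialize: nums = [7, 5, 7, 10, 10, 6]
Initialize: arr = [1, 9, 9, 8, 8, 2]
Entering loop: for x, num in zip(nums, arr):

After execution: sum_val = 14
14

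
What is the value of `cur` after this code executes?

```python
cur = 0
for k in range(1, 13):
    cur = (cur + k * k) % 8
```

Let's trace through this code step by step.

Initialize: cur = 0
Entering loop: for k in range(1, 13):

After execution: cur = 2
2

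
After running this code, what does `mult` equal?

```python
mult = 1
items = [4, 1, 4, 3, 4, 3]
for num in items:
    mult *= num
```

Let's trace through this code step by step.

Initialize: mult = 1
Initialize: items = [4, 1, 4, 3, 4, 3]
Entering loop: for num in items:

After execution: mult = 576
576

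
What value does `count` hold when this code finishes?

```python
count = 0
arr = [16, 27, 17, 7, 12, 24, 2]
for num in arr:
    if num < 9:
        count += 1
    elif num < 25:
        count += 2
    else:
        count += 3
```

Let's trace through this code step by step.

Initialize: count = 0
Initialize: arr = [16, 27, 17, 7, 12, 24, 2]
Entering loop: for num in arr:

After execution: count = 13
13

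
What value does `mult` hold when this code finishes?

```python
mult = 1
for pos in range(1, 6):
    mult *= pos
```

Let's trace through this code step by step.

Initialize: mult = 1
Entering loop: for pos in range(1, 6):

After execution: mult = 120
120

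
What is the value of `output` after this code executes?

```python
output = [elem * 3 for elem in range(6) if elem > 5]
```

Let's trace through this code step by step.

Initialize: output = [elem * 3 for elem in range(6) if elem > 5]

After execution: output = []
[]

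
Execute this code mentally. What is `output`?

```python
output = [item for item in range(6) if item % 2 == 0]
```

Let's trace through this code step by step.

Initialize: output = [item for item in range(6) if item % 2 == 0]

After execution: output = [0, 2, 4]
[0, 2, 4]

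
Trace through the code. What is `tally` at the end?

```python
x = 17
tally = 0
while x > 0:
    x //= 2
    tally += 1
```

Let's trace through this code step by step.

Initialize: x = 17
Initialize: tally = 0
Entering loop: while x > 0:

After execution: tally = 5
5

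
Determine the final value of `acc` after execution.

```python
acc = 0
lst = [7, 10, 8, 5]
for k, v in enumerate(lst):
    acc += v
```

Let's trace through this code step by step.

Initialize: acc = 0
Initialize: lst = [7, 10, 8, 5]
Entering loop: for k, v in enumerate(lst):

After execution: acc = 30
30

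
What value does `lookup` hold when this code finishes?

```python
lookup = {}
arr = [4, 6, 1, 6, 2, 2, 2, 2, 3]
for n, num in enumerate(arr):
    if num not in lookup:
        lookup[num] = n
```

Let's trace through this code step by step.

Initialize: lookup = {}
Initialize: arr = [4, 6, 1, 6, 2, 2, 2, 2, 3]
Entering loop: for n, num in enumerate(arr):

After execution: lookup = {4: 0, 6: 1, 1: 2, 2: 4, 3: 8}
{4: 0, 6: 1, 1: 2, 2: 4, 3: 8}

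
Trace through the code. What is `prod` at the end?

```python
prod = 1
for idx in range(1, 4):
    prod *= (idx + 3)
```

Let's trace through this code step by step.

Initialize: prod = 1
Entering loop: for idx in range(1, 4):

After execution: prod = 120
120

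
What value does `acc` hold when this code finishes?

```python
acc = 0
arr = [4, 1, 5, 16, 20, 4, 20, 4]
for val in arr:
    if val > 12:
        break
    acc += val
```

Let's trace through this code step by step.

Initialize: acc = 0
Initialize: arr = [4, 1, 5, 16, 20, 4, 20, 4]
Entering loop: for val in arr:

After execution: acc = 10
10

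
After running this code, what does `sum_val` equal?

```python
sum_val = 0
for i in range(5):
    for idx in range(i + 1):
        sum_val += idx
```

Let's trace through this code step by step.

Initialize: sum_val = 0
Entering loop: for i in range(5):

After execution: sum_val = 20
20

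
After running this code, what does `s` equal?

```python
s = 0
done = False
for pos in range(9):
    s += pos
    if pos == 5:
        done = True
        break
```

Let's trace through this code step by step.

Initialize: s = 0
Initialize: done = False
Entering loop: for pos in range(9):

After execution: s = 15
15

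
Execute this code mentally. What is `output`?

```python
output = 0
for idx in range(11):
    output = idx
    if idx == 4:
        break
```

Let's trace through this code step by step.

Initialize: output = 0
Entering loop: for idx in range(11):

After execution: output = 4
4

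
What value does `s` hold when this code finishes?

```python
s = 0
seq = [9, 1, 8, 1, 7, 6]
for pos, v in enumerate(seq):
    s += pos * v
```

Let's trace through this code step by step.

Initialize: s = 0
Initialize: seq = [9, 1, 8, 1, 7, 6]
Entering loop: for pos, v in enumerate(seq):

After execution: s = 78
78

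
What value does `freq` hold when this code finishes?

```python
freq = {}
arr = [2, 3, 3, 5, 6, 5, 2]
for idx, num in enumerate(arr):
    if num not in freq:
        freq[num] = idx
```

Let's trace through this code step by step.

Initialize: freq = {}
Initialize: arr = [2, 3, 3, 5, 6, 5, 2]
Entering loop: for idx, num in enumerate(arr):

After execution: freq = {2: 0, 3: 1, 5: 3, 6: 4}
{2: 0, 3: 1, 5: 3, 6: 4}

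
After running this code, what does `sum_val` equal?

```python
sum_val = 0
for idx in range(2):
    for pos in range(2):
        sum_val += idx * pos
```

Let's trace through this code step by step.

Initialize: sum_val = 0
Entering loop: for idx in range(2):

After execution: sum_val = 1
1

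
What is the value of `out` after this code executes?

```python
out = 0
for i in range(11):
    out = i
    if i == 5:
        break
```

Let's trace through this code step by step.

Initialize: out = 0
Entering loop: for i in range(11):

After execution: out = 5
5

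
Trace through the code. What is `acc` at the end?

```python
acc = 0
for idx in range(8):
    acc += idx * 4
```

Let's trace through this code step by step.

Initialize: acc = 0
Entering loop: for idx in range(8):

After execution: acc = 112
112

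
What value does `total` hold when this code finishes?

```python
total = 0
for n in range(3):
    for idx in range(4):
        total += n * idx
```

Let's trace through this code step by step.

Initialize: total = 0
Entering loop: for n in range(3):

After execution: total = 18
18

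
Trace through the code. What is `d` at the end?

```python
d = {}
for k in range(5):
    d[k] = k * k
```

Let's trace through this code step by step.

Initialize: d = {}
Entering loop: for k in range(5):

After execution: d = {0: 0, 1: 1, 2: 4, 3: 9, 4: 16}
{0: 0, 1: 1, 2: 4, 3: 9, 4: 16}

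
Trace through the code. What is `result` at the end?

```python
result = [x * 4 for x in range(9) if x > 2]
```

Let's trace through this code step by step.

Initialize: result = [x * 4 for x in range(9) if x > 2]

After execution: result = [12, 16, 20, 24, 28, 32]
[12, 16, 20, 24, 28, 32]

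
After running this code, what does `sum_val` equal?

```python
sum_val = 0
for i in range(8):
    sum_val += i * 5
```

Let's trace through this code step by step.

Initialize: sum_val = 0
Entering loop: for i in range(8):

After execution: sum_val = 140
140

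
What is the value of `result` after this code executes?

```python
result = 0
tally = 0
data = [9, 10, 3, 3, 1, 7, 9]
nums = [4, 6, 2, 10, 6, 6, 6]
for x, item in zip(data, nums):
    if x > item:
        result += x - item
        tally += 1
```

Let's trace through this code step by step.

Initialize: result = 0
Initialize: tally = 0
Initialize: data = [9, 10, 3, 3, 1, 7, 9]
Initialize: nums = [4, 6, 2, 10, 6, 6, 6]
Entering loop: for x, item in zip(data, nums):

After execution: result = 14
14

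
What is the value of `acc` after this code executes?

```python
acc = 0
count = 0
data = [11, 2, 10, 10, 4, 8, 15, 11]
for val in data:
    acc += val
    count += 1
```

Let's trace through this code step by step.

Initialize: acc = 0
Initialize: count = 0
Initialize: data = [11, 2, 10, 10, 4, 8, 15, 11]
Entering loop: for val in data:

After execution: acc = 71
71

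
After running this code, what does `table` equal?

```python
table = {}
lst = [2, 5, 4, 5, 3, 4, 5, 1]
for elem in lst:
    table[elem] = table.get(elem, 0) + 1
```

Let's trace through this code step by step.

Initialize: table = {}
Initialize: lst = [2, 5, 4, 5, 3, 4, 5, 1]
Entering loop: for elem in lst:

After execution: table = {2: 1, 5: 3, 4: 2, 3: 1, 1: 1}
{2: 1, 5: 3, 4: 2, 3: 1, 1: 1}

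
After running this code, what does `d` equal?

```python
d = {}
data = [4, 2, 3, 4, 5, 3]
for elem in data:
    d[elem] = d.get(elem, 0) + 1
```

Let's trace through this code step by step.

Initialize: d = {}
Initialize: data = [4, 2, 3, 4, 5, 3]
Entering loop: for elem in data:

After execution: d = {4: 2, 2: 1, 3: 2, 5: 1}
{4: 2, 2: 1, 3: 2, 5: 1}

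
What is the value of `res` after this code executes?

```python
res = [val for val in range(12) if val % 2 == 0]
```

Let's trace through this code step by step.

Initialize: res = [val for val in range(12) if val % 2 == 0]

After execution: res = [0, 2, 4, 6, 8, 10]
[0, 2, 4, 6, 8, 10]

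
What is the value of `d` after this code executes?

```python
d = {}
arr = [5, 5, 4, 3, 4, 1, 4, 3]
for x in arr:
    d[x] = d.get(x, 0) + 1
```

Let's trace through this code step by step.

Initialize: d = {}
Initialize: arr = [5, 5, 4, 3, 4, 1, 4, 3]
Entering loop: for x in arr:

After execution: d = {5: 2, 4: 3, 3: 2, 1: 1}
{5: 2, 4: 3, 3: 2, 1: 1}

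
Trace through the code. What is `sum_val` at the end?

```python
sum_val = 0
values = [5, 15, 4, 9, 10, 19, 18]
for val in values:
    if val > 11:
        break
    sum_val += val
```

Let's trace through this code step by step.

Initialize: sum_val = 0
Initialize: values = [5, 15, 4, 9, 10, 19, 18]
Entering loop: for val in values:

After execution: sum_val = 5
5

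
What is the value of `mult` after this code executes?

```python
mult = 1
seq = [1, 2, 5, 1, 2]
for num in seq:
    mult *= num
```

Let's trace through this code step by step.

Initialize: mult = 1
Initialize: seq = [1, 2, 5, 1, 2]
Entering loop: for num in seq:

After execution: mult = 20
20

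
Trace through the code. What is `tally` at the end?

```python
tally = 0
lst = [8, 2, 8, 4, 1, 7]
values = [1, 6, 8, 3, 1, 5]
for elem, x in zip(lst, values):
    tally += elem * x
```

Let's trace through this code step by step.

Initialize: tally = 0
Initialize: lst = [8, 2, 8, 4, 1, 7]
Initialize: values = [1, 6, 8, 3, 1, 5]
Entering loop: for elem, x in zip(lst, values):

After execution: tally = 132
132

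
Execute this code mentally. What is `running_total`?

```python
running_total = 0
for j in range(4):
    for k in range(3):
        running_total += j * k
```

Let's trace through this code step by step.

Initialize: running_total = 0
Entering loop: for j in range(4):

After execution: running_total = 18
18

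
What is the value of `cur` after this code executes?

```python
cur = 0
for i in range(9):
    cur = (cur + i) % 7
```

Let's trace through this code step by step.

Initialize: cur = 0
Entering loop: for i in range(9):

After execution: cur = 1
1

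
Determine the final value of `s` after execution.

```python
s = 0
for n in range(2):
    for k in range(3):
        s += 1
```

Let's trace through this code step by step.

Initialize: s = 0
Entering loop: for n in range(2):

After execution: s = 6
6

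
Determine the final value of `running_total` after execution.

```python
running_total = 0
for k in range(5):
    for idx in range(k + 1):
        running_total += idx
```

Let's trace through this code step by step.

Initialize: running_total = 0
Entering loop: for k in range(5):

After execution: running_total = 20
20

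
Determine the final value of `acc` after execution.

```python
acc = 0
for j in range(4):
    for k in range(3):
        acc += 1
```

Let's trace through this code step by step.

Initialize: acc = 0
Entering loop: for j in range(4):

After execution: acc = 12
12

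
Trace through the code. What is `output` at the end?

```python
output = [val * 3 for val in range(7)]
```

Let's trace through this code step by step.

Initialize: output = [val * 3 for val in range(7)]

After execution: output = [0, 3, 6, 9, 12, 15, 18]
[0, 3, 6, 9, 12, 15, 18]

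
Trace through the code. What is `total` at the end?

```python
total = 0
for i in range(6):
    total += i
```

Let's trace through this code step by step.

Initialize: total = 0
Entering loop: for i in range(6):

After execution: total = 15
15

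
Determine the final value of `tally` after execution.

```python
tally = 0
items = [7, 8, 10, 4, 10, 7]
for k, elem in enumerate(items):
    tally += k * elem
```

Let's trace through this code step by step.

Initialize: tally = 0
Initialize: items = [7, 8, 10, 4, 10, 7]
Entering loop: for k, elem in enumerate(items):

After execution: tally = 115
115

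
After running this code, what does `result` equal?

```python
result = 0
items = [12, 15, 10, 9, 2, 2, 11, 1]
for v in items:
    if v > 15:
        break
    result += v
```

Let's trace through this code step by step.

Initialize: result = 0
Initialize: items = [12, 15, 10, 9, 2, 2, 11, 1]
Entering loop: for v in items:

After execution: result = 62
62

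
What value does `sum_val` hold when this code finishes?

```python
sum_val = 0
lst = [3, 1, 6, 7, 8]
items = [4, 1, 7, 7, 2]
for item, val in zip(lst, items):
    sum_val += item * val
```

Let's trace through this code step by step.

Initialize: sum_val = 0
Initialize: lst = [3, 1, 6, 7, 8]
Initialize: items = [4, 1, 7, 7, 2]
Entering loop: for item, val in zip(lst, items):

After execution: sum_val = 120
120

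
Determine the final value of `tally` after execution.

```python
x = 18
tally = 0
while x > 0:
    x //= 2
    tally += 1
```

Let's trace through this code step by step.

Initialize: x = 18
Initialize: tally = 0
Entering loop: while x > 0:

After execution: tally = 5
5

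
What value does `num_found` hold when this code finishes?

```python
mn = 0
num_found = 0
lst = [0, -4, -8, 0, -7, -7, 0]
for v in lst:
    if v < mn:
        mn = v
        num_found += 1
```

Let's trace through this code step by step.

Initialize: mn = 0
Initialize: num_found = 0
Initialize: lst = [0, -4, -8, 0, -7, -7, 0]
Entering loop: for v in lst:

After execution: num_found = 2
2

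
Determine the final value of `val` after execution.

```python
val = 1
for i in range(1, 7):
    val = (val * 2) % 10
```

Let's trace through this code step by step.

Initialize: val = 1
Entering loop: for i in range(1, 7):

After execution: val = 4
4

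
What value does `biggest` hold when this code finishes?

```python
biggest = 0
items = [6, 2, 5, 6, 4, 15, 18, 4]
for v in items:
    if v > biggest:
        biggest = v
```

Let's trace through this code step by step.

Initialize: biggest = 0
Initialize: items = [6, 2, 5, 6, 4, 15, 18, 4]
Entering loop: for v in items:

After execution: biggest = 18
18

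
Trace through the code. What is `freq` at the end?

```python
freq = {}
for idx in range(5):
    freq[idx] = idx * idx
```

Let's trace through this code step by step.

Initialize: freq = {}
Entering loop: for idx in range(5):

After execution: freq = {0: 0, 1: 1, 2: 4, 3: 9, 4: 16}
{0: 0, 1: 1, 2: 4, 3: 9, 4: 16}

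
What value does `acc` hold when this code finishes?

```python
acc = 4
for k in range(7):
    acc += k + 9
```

Let's trace through this code step by step.

Initialize: acc = 4
Entering loop: for k in range(7):

After execution: acc = 88
88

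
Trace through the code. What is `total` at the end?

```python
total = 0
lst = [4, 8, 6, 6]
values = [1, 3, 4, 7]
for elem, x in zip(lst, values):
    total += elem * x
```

Let's trace through this code step by step.

Initialize: total = 0
Initialize: lst = [4, 8, 6, 6]
Initialize: values = [1, 3, 4, 7]
Entering loop: for elem, x in zip(lst, values):

After execution: total = 94
94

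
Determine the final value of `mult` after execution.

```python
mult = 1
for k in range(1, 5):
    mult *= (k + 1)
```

Let's trace through this code step by step.

Initialize: mult = 1
Entering loop: for k in range(1, 5):

After execution: mult = 120
120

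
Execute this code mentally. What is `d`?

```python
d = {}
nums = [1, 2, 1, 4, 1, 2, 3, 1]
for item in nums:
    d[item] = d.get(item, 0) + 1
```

Let's trace through this code step by step.

Initialize: d = {}
Initialize: nums = [1, 2, 1, 4, 1, 2, 3, 1]
Entering loop: for item in nums:

After execution: d = {1: 4, 2: 2, 4: 1, 3: 1}
{1: 4, 2: 2, 4: 1, 3: 1}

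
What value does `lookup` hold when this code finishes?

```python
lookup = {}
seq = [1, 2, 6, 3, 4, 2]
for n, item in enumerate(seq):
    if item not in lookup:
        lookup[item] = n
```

Let's trace through this code step by step.

Initialize: lookup = {}
Initialize: seq = [1, 2, 6, 3, 4, 2]
Entering loop: for n, item in enumerate(seq):

After execution: lookup = {1: 0, 2: 1, 6: 2, 3: 3, 4: 4}
{1: 0, 2: 1, 6: 2, 3: 3, 4: 4}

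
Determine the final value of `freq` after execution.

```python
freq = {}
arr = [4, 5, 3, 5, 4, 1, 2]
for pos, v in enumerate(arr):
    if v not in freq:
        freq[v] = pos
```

Let's trace through this code step by step.

Initialize: freq = {}
Initialize: arr = [4, 5, 3, 5, 4, 1, 2]
Entering loop: for pos, v in enumerate(arr):

After execution: freq = {4: 0, 5: 1, 3: 2, 1: 5, 2: 6}
{4: 0, 5: 1, 3: 2, 1: 5, 2: 6}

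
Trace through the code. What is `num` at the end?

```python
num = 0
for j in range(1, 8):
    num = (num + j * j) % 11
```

Let's trace through this code step by step.

Initialize: num = 0
Entering loop: for j in range(1, 8):

After execution: num = 8
8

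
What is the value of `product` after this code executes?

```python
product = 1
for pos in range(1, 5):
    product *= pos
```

Let's trace through this code step by step.

Initialize: product = 1
Entering loop: for pos in range(1, 5):

After execution: product = 24
24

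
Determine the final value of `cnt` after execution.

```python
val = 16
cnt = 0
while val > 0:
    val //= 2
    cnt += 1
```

Let's trace through this code step by step.

Initialize: val = 16
Initialize: cnt = 0
Entering loop: while val > 0:

After execution: cnt = 5
5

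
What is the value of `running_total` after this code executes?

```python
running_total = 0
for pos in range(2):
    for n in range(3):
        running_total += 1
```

Let's trace through this code step by step.

Initialize: running_total = 0
Entering loop: for pos in range(2):

After execution: running_total = 6
6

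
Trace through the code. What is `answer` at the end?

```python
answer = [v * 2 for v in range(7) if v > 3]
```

Let's trace through this code step by step.

Initialize: answer = [v * 2 for v in range(7) if v > 3]

After execution: answer = [8, 10, 12]
[8, 10, 12]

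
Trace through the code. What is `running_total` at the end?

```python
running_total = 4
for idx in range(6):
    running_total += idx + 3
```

Let's trace through this code step by step.

Initialize: running_total = 4
Entering loop: for idx in range(6):

After execution: running_total = 37
37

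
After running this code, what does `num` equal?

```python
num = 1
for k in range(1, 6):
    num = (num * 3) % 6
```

Let's trace through this code step by step.

Initialize: num = 1
Entering loop: for k in range(1, 6):

After execution: num = 3
3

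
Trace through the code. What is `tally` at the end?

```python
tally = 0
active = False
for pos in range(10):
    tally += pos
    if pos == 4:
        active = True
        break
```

Let's trace through this code step by step.

Initialize: tally = 0
Initialize: active = False
Entering loop: for pos in range(10):

After execution: tally = 10
10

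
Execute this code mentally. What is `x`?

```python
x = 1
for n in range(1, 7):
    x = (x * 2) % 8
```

Let's trace through this code step by step.

Initialize: x = 1
Entering loop: for n in range(1, 7):

After execution: x = 0
0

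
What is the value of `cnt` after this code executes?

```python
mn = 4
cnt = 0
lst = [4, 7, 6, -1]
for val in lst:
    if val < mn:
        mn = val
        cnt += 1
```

Let's trace through this code step by step.

Initialize: mn = 4
Initialize: cnt = 0
Initialize: lst = [4, 7, 6, -1]
Entering loop: for val in lst:

After execution: cnt = 1
1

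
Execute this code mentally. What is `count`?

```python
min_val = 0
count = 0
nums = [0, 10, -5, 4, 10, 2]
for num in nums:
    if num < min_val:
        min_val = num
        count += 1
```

Let's trace through this code step by step.

Initialize: min_val = 0
Initialize: count = 0
Initialize: nums = [0, 10, -5, 4, 10, 2]
Entering loop: for num in nums:

After execution: count = 1
1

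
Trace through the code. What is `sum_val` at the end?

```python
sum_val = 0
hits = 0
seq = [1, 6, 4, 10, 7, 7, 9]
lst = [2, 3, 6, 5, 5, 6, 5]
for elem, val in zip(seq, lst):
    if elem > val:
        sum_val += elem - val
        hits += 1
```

Let's trace through this code step by step.

Initialize: sum_val = 0
Initialize: hits = 0
Initialize: seq = [1, 6, 4, 10, 7, 7, 9]
Initialize: lst = [2, 3, 6, 5, 5, 6, 5]
Entering loop: for elem, val in zip(seq, lst):

After execution: sum_val = 15
15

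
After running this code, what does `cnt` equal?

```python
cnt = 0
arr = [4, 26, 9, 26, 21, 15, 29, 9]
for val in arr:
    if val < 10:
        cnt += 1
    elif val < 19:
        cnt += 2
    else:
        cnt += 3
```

Let's trace through this code step by step.

Initialize: cnt = 0
Initialize: arr = [4, 26, 9, 26, 21, 15, 29, 9]
Entering loop: for val in arr:

After execution: cnt = 17
17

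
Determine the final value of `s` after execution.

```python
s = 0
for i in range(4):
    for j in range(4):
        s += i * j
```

Let's trace through this code step by step.

Initialize: s = 0
Entering loop: for i in range(4):

After execution: s = 36
36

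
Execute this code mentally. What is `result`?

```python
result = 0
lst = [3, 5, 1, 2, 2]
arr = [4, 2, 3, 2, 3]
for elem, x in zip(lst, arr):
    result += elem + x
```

Let's trace through this code step by step.

Initialize: result = 0
Initialize: lst = [3, 5, 1, 2, 2]
Initialize: arr = [4, 2, 3, 2, 3]
Entering loop: for elem, x in zip(lst, arr):

After execution: result = 27
27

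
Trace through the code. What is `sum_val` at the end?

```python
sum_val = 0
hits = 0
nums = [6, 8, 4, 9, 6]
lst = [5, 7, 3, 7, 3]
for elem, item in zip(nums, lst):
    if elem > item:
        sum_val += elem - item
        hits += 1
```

Let's trace through this code step by step.

Initialize: sum_val = 0
Initialize: hits = 0
Initialize: nums = [6, 8, 4, 9, 6]
Initialize: lst = [5, 7, 3, 7, 3]
Entering loop: for elem, item in zip(nums, lst):

After execution: sum_val = 8
8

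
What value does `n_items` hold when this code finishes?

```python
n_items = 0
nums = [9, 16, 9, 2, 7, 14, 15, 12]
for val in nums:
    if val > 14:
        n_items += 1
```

Let's trace through this code step by step.

Initialize: n_items = 0
Initialize: nums = [9, 16, 9, 2, 7, 14, 15, 12]
Entering loop: for val in nums:

After execution: n_items = 2
2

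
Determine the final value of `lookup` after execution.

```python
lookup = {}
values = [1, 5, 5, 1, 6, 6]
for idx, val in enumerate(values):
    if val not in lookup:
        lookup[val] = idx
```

Let's trace through this code step by step.

Initialize: lookup = {}
Initialize: values = [1, 5, 5, 1, 6, 6]
Entering loop: for idx, val in enumerate(values):

After execution: lookup = {1: 0, 5: 1, 6: 4}
{1: 0, 5: 1, 6: 4}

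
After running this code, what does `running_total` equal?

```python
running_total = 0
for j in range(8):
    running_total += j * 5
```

Let's trace through this code step by step.

Initialize: running_total = 0
Entering loop: for j in range(8):

After execution: running_total = 140
140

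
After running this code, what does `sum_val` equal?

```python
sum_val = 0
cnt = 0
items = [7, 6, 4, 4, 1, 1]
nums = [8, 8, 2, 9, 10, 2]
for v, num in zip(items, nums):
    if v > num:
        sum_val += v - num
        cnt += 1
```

Let's trace through this code step by step.

Initialize: sum_val = 0
Initialize: cnt = 0
Initialize: items = [7, 6, 4, 4, 1, 1]
Initialize: nums = [8, 8, 2, 9, 10, 2]
Entering loop: for v, num in zip(items, nums):

After execution: sum_val = 2
2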